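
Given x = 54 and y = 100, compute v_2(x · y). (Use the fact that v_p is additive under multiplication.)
v_2(5400) = 3

v_p(x) = 1 (factor: 54 = 2^1 · 27); v_p(y) = 2 (factor: 100 = 2^2 · 25). Additivity: v_p(xy) = v_p(x) + v_p(y) = 1 + 2 = 3. (Direct check: xy = 5400 = 2^3 · (675).)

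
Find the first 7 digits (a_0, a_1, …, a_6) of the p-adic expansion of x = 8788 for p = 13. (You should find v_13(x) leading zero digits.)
(a_0, …, a_6) = (0, 0, 0, 4, 0, 0, 0)

v_13(8788) = 3, so a_0 = ... = a_2 = 0. Factor out: x = 13^3 · u with u = 4 a unit in ℤ_13. Expand u iteratively via a_{v+i} = u_i mod 13, u_{i+1} = (u_i − a_{v+i})/13:
  u_0 = 4;  a_3 = 4;  u_1 = (u_0 − 4)/13 = 0
  u_1 = 0;  a_4 = 0;  u_2 = (u_1 − 0)/13 = 0
  u_2 = 0;  a_5 = 0;  u_3 = (u_2 − 0)/13 = 0
  u_3 = 0;  a_6 = 0;  u_4 = (u_3 − 0)/13 = 0
Digits: (0, 0, 0, 4, 0, 0, 0).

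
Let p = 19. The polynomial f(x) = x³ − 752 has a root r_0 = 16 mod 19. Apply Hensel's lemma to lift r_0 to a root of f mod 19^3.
r_2 = 6096 (mod 6859)

Hensel: r_{i+1} = r_i − f(r_i)/f′(r_i) mod 19^{i+2}, where f′(x) = 3x². Iterate:
  r_0 = 16 (mod 19)
  r_1 = 320 (mod 361)
  r_2 = 6096 (mod 6859)
Final: r = 6096 with f(r) ≡ 0 mod 19^3.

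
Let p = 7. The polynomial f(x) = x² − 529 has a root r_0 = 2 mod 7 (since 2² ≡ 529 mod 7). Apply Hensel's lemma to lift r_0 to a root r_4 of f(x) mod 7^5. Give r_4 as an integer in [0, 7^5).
r_4 = 23 (mod 16807)

Hensel's recurrence: r_{i+1} = r_i − f(r_i)·(f′(r_i))^{-1} mod 7^{i+2}, with f′(x) = 2x. Iterate:
  r_0 = 2 (mod 7)
  r_1 = 23 (mod 49)
  r_2 = 23 (mod 343)
  r_3 = 23 (mod 2401)
  r_4 = 23 (mod 16807)
Final: r_4 = 23, and one checks f(r_4) ≡ 0 mod 7^5.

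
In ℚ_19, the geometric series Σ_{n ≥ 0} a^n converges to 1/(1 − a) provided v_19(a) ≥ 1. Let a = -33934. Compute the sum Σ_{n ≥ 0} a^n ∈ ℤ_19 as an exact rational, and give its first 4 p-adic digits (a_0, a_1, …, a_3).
Σ a^n = 1/(1 − a) = 1/33935;  first 4 digits = (1, 0, 1, 14)

v_19(a) = 2 ≥ 1, so the series converges in ℤ_19 to 1/(1 − a) = 1/(1 − (-33934)) = 1/33935. Expand this rational in ℤ_19: compute digits iteratively via d_i = x_i mod 19, x_{i+1} = (x_i − d_i)/19. The first 4 digits are (1, 0, 1, 14).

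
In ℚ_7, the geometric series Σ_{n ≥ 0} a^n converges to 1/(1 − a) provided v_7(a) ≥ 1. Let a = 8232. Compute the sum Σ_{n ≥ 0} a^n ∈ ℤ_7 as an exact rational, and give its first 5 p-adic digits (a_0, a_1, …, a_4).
Σ a^n = 1/(1 − a) = -1/8231;  first 5 digits = (1, 0, 0, 3, 3)

v_7(a) = 3 ≥ 1, so the series converges in ℤ_7 to 1/(1 − a) = 1/(1 − 8232) = -1/8231. Expand this rational in ℤ_7: compute digits iteratively via d_i = x_i mod 7, x_{i+1} = (x_i − d_i)/7. The first 5 digits are (1, 0, 0, 3, 3).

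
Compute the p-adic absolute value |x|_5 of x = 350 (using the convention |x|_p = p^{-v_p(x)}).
|350|_5 = 1/25

Step 1 — compute v_5(x) by factoring powers of 5 out of the numerator and denominator: v_5(350) = 2. Step 2 — apply |x|_p = p^{-v_p(x)} = 5^{-2} = 1/25.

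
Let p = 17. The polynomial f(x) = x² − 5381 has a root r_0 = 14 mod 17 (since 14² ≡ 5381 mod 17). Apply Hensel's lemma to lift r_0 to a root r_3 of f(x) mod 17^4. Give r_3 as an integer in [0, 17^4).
r_3 = 60466 (mod 83521)

Hensel's recurrence: r_{i+1} = r_i − f(r_i)·(f′(r_i))^{-1} mod 17^{i+2}, with f′(x) = 2x. Iterate:
  r_0 = 14 (mod 17)
  r_1 = 65 (mod 289)
  r_2 = 1510 (mod 4913)
  r_3 = 60466 (mod 83521)
Final: r_3 = 60466, and one checks f(r_3) ≡ 0 mod 17^4.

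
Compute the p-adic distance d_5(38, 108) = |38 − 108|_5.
d_5(38, 108) = 1/5

Step 1 — x − y = 38 − 108 = -70. Step 2 — v_5(-70) = 1 (factor: -70 = −(5^1 · 14); the sign does not affect v_p). Step 3 — |x − y|_5 = 5^{-1} = 1/5.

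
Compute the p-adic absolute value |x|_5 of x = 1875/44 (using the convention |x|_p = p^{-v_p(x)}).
|1875/44|_5 = 1/625

Step 1 — compute v_5(x) by factoring powers of 5 out of the numerator and denominator: v_5(1875/44) = 4. Step 2 — apply |x|_p = p^{-v_p(x)} = 5^{-4} = 1/625.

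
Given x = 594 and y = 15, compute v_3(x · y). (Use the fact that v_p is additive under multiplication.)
v_3(8910) = 4

v_p(x) = 3 (factor: 594 = 3^3 · 22); v_p(y) = 1 (factor: 15 = 3^1 · 5). Additivity: v_p(xy) = v_p(x) + v_p(y) = 3 + 1 = 4. (Direct check: xy = 8910 = 3^4 · (110).)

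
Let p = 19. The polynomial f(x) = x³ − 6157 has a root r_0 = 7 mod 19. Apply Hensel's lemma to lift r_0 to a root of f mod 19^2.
r_1 = 216 (mod 361)

Hensel: r_{i+1} = r_i − f(r_i)/f′(r_i) mod 19^{i+2}, where f′(x) = 3x². Iterate:
  r_0 = 7 (mod 19)
  r_1 = 216 (mod 361)
Final: r = 216 with f(r) ≡ 0 mod 19^2.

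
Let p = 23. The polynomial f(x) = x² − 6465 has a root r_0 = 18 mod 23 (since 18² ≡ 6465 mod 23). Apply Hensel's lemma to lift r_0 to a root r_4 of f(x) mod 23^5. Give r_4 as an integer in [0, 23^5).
r_4 = 6418766 (mod 6436343)

Hensel's recurrence: r_{i+1} = r_i − f(r_i)·(f′(r_i))^{-1} mod 23^{i+2}, with f′(x) = 2x. Iterate:
  r_0 = 18 (mod 23)
  r_1 = 409 (mod 529)
  r_2 = 6757 (mod 12167)
  r_3 = 262264 (mod 279841)
  r_4 = 6418766 (mod 6436343)
Final: r_4 = 6418766, and one checks f(r_4) ≡ 0 mod 23^5.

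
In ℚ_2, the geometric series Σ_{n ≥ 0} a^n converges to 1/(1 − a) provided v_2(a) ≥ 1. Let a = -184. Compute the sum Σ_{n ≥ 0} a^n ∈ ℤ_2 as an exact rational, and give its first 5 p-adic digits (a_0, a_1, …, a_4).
Σ a^n = 1/(1 − a) = 1/185;  first 5 digits = (1, 0, 0, 1, 0)

v_2(a) = 3 ≥ 1, so the series converges in ℤ_2 to 1/(1 − a) = 1/(1 − (-184)) = 1/185. Expand this rational in ℤ_2: compute digits iteratively via d_i = x_i mod 2, x_{i+1} = (x_i − d_i)/2. The first 5 digits are (1, 0, 0, 1, 0).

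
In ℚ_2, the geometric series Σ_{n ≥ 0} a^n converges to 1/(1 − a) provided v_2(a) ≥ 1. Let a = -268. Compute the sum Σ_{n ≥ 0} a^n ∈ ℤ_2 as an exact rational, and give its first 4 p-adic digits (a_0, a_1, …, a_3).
Σ a^n = 1/(1 − a) = 1/269;  first 4 digits = (1, 0, 1, 0)

v_2(a) = 2 ≥ 1, so the series converges in ℤ_2 to 1/(1 − a) = 1/(1 − (-268)) = 1/269. Expand this rational in ℤ_2: compute digits iteratively via d_i = x_i mod 2, x_{i+1} = (x_i − d_i)/2. The first 4 digits are (1, 0, 1, 0).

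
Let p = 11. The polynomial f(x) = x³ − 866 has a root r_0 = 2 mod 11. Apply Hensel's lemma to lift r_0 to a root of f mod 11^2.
r_1 = 13 (mod 121)

Hensel: r_{i+1} = r_i − f(r_i)/f′(r_i) mod 11^{i+2}, where f′(x) = 3x². Iterate:
  r_0 = 2 (mod 11)
  r_1 = 13 (mod 121)
Final: r = 13 with f(r) ≡ 0 mod 11^2.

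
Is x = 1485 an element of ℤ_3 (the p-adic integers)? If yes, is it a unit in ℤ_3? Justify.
x ∈ ℤ_3 but not a unit; v_3(x) = 3 > 0

ℤ_3 = {x ∈ ℚ_3 : v_3(x) ≥ 0} and ℤ_3^× = {x ∈ ℤ_3 : v_3(x) = 0}. Here v_3(1485) = v_3(num) − v_3(den) = 3; compare against these criteria.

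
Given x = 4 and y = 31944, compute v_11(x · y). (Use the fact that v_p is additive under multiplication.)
v_11(127776) = 3

v_p(x) = 0 (factor: 4 = 11^0 · 4); v_p(y) = 3 (factor: 31944 = 11^3 · 24). Additivity: v_p(xy) = v_p(x) + v_p(y) = 0 + 3 = 3. (Direct check: xy = 127776 = 11^3 · (96).)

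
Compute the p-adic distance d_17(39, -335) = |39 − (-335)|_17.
d_17(39, -335) = 1/17

Step 1 — x − y = 39 − (-335) = 374. Step 2 — v_17(374) = 1 (factor: 374 = (17^1 · 22); the sign does not affect v_p). Step 3 — |x − y|_17 = 17^{-1} = 1/17.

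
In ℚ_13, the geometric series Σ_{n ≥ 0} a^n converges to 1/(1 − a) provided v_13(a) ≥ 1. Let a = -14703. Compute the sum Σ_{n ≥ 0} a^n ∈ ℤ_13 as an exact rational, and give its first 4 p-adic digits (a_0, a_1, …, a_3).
Σ a^n = 1/(1 − a) = 1/14704;  first 4 digits = (1, 0, 4, 6)

v_13(a) = 2 ≥ 1, so the series converges in ℤ_13 to 1/(1 − a) = 1/(1 − (-14703)) = 1/14704. Expand this rational in ℤ_13: compute digits iteratively via d_i = x_i mod 13, x_{i+1} = (x_i − d_i)/13. The first 4 digits are (1, 0, 4, 6).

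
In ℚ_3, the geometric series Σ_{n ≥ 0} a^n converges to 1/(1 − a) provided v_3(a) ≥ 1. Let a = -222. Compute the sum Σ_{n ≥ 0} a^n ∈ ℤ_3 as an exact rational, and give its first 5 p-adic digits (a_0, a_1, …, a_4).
Σ a^n = 1/(1 − a) = 1/223;  first 5 digits = (1, 1, 0, 0, 1)

v_3(a) = 1 ≥ 1, so the series converges in ℤ_3 to 1/(1 − a) = 1/(1 − (-222)) = 1/223. Expand this rational in ℤ_3: compute digits iteratively via d_i = x_i mod 3, x_{i+1} = (x_i − d_i)/3. The first 5 digits are (1, 1, 0, 0, 1).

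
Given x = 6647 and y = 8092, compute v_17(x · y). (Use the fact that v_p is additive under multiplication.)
v_17(53787524) = 4

v_p(x) = 2 (factor: 6647 = 17^2 · 23); v_p(y) = 2 (factor: 8092 = 17^2 · 28). Additivity: v_p(xy) = v_p(x) + v_p(y) = 2 + 2 = 4. (Direct check: xy = 53787524 = 17^4 · (644).)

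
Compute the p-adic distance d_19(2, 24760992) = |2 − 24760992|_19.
d_19(2, 24760992) = 1/2476099

Step 1 — x − y = 2 − 24760992 = -24760990. Step 2 — v_19(-24760990) = 5 (factor: -24760990 = −(19^5 · 10); the sign does not affect v_p). Step 3 — |x − y|_19 = 19^{-5} = 1/2476099.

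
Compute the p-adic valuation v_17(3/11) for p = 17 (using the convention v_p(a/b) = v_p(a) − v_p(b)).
v_17(3/11) = 0

Factor powers of 17 from the numerator and denominator of the reduced fraction: 3 = 17^0 · 3 and 11 = 17^0 · 11. Apply v_p(a/b) = v_p(a) − v_p(b): v_17(3/11) = 0 − 0 = 0.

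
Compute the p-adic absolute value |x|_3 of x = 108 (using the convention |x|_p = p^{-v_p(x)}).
|108|_3 = 1/27

Step 1 — compute v_3(x) by factoring powers of 3 out of the numerator and denominator: v_3(108) = 3. Step 2 — apply |x|_p = p^{-v_p(x)} = 3^{-3} = 1/27.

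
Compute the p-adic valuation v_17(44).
v_17(44) = 0

v_17(n) is the largest exponent k such that 17^k divides n. Factor out: 44 = 17^0 · 44. (Sign doesn't affect v_p.) So v_17(44) = 0.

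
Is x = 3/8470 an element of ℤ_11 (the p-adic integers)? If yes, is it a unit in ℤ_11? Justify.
x ∉ ℤ_11 (v_11(x) = -2 < 0)

ℤ_11 = {x ∈ ℚ_11 : v_11(x) ≥ 0} and ℤ_11^× = {x ∈ ℤ_11 : v_11(x) = 0}. Here v_11(3/8470) = v_11(num) − v_11(den) = -2; compare against these criteria.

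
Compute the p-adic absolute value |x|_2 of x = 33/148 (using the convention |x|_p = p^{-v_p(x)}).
|33/148|_2 = 4

Step 1 — compute v_2(x) by factoring powers of 2 out of the numerator and denominator: v_2(33/148) = -2. Step 2 — apply |x|_p = p^{-v_p(x)} = 2^{2} = 4.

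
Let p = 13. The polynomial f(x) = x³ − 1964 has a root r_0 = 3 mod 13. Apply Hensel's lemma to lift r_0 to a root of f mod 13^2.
r_1 = 81 (mod 169)

Hensel: r_{i+1} = r_i − f(r_i)/f′(r_i) mod 13^{i+2}, where f′(x) = 3x². Iterate:
  r_0 = 3 (mod 13)
  r_1 = 81 (mod 169)
Final: r = 81 with f(r) ≡ 0 mod 13^2.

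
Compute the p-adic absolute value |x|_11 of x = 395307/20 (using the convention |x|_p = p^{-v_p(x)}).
|395307/20|_11 = 1/14641

Step 1 — compute v_11(x) by factoring powers of 11 out of the numerator and denominator: v_11(395307/20) = 4. Step 2 — apply |x|_p = p^{-v_p(x)} = 11^{-4} = 1/14641.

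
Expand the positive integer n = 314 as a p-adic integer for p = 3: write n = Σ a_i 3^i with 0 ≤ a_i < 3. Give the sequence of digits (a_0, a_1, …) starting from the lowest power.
(a_0, a_1, …) = (2, 2, 1, 2, 0, 1)

Repeated division by 3 gives the digits low-to-high: 314 = 2 + 2·3^1 + 1·3^2 + 2·3^3 + 1·3^5. Digit sequence: (2, 2, 1, 2, 0, 1).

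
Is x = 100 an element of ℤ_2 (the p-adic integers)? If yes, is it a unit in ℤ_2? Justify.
x ∈ ℤ_2 but not a unit; v_2(x) = 2 > 0

ℤ_2 = {x ∈ ℚ_2 : v_2(x) ≥ 0} and ℤ_2^× = {x ∈ ℤ_2 : v_2(x) = 0}. Here v_2(100) = v_2(num) − v_2(den) = 2; compare against these criteria.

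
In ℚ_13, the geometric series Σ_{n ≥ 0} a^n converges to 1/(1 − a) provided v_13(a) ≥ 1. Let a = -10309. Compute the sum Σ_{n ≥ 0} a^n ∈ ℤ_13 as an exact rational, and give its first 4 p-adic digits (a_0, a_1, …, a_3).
Σ a^n = 1/(1 − a) = 1/10310;  first 4 digits = (1, 0, 4, 8)

v_13(a) = 2 ≥ 1, so the series converges in ℤ_13 to 1/(1 − a) = 1/(1 − (-10309)) = 1/10310. Expand this rational in ℤ_13: compute digits iteratively via d_i = x_i mod 13, x_{i+1} = (x_i − d_i)/13. The first 4 digits are (1, 0, 4, 8).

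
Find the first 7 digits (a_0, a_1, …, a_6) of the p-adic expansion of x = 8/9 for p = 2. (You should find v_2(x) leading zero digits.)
(a_0, …, a_6) = (0, 0, 0, 1, 0, 0, 1)

v_2(8/9) = 3, so a_0 = ... = a_2 = 0. Factor out: x = 2^3 · u with u = 1/9 a unit in ℤ_2. Expand u iteratively via a_{v+i} = u_i mod 2, u_{i+1} = (u_i − a_{v+i})/2:
  u_0 = 1/9;  a_3 = 1;  u_1 = (u_0 − 1)/2 = -4/9
  u_1 = -4/9;  a_4 = 0;  u_2 = (u_1 − 0)/2 = -2/9
  u_2 = -2/9;  a_5 = 0;  u_3 = (u_2 − 0)/2 = -1/9
  u_3 = -1/9;  a_6 = 1;  u_4 = (u_3 − 1)/2 = -5/9
Digits: (0, 0, 0, 1, 0, 0, 1).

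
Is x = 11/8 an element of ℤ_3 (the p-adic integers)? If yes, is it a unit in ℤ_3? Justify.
x ∈ ℤ_3^× (unit); v_3(x) = 0

ℤ_3 = {x ∈ ℚ_3 : v_3(x) ≥ 0} and ℤ_3^× = {x ∈ ℤ_3 : v_3(x) = 0}. Here v_3(11/8) = v_3(num) − v_3(den) = 0; compare against these criteria.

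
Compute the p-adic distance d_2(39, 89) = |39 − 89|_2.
d_2(39, 89) = 1/2

Step 1 — x − y = 39 − 89 = -50. Step 2 — v_2(-50) = 1 (factor: -50 = −(2^1 · 25); the sign does not affect v_p). Step 3 — |x − y|_2 = 2^{-1} = 1/2.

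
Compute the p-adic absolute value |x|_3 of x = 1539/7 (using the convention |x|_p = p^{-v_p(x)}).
|1539/7|_3 = 1/81

Step 1 — compute v_3(x) by factoring powers of 3 out of the numerator and denominator: v_3(1539/7) = 4. Step 2 — apply |x|_p = p^{-v_p(x)} = 3^{-4} = 1/81.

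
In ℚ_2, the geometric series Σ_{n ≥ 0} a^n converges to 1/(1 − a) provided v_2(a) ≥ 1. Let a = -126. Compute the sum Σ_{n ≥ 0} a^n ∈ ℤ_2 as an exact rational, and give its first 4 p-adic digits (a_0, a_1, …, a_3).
Σ a^n = 1/(1 − a) = 1/127;  first 4 digits = (1, 1, 1, 1)

v_2(a) = 1 ≥ 1, so the series converges in ℤ_2 to 1/(1 − a) = 1/(1 − (-126)) = 1/127. Expand this rational in ℤ_2: compute digits iteratively via d_i = x_i mod 2, x_{i+1} = (x_i − d_i)/2. The first 4 digits are (1, 1, 1, 1).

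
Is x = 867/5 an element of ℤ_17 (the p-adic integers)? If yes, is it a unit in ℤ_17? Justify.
x ∈ ℤ_17 but not a unit; v_17(x) = 2 > 0

ℤ_17 = {x ∈ ℚ_17 : v_17(x) ≥ 0} and ℤ_17^× = {x ∈ ℤ_17 : v_17(x) = 0}. Here v_17(867/5) = v_17(num) − v_17(den) = 2; compare against these criteria.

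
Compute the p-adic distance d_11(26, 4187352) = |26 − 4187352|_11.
d_11(26, 4187352) = 1/161051

Step 1 — x − y = 26 − 4187352 = -4187326. Step 2 — v_11(-4187326) = 5 (factor: -4187326 = −(11^5 · 26); the sign does not affect v_p). Step 3 — |x − y|_11 = 11^{-5} = 1/161051.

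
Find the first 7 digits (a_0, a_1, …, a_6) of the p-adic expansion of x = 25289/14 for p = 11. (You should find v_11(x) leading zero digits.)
(a_0, …, a_6) = (0, 0, 0, 10, 0, 7, 8)

v_11(25289/14) = 3, so a_0 = ... = a_2 = 0. Factor out: x = 11^3 · u with u = 19/14 a unit in ℤ_11. Expand u iteratively via a_{v+i} = u_i mod 11, u_{i+1} = (u_i − a_{v+i})/11:
  u_0 = 19/14;  a_3 = 10;  u_1 = (u_0 − 10)/11 = -11/14
  u_1 = -11/14;  a_4 = 0;  u_2 = (u_1 − 0)/11 = -1/14
  u_2 = -1/14;  a_5 = 7;  u_3 = (u_2 − 7)/11 = -9/14
  u_3 = -9/14;  a_6 = 8;  u_4 = (u_3 − 8)/11 = -11/14
Digits: (0, 0, 0, 10, 0, 7, 8).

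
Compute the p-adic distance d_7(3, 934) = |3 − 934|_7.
d_7(3, 934) = 1/49

Step 1 — x − y = 3 − 934 = -931. Step 2 — v_7(-931) = 2 (factor: -931 = −(7^2 · 19); the sign does not affect v_p). Step 3 — |x − y|_7 = 7^{-2} = 1/49.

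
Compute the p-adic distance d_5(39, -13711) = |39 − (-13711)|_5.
d_5(39, -13711) = 1/625

Step 1 — x − y = 39 − (-13711) = 13750. Step 2 — v_5(13750) = 4 (factor: 13750 = (5^4 · 22); the sign does not affect v_p). Step 3 — |x − y|_5 = 5^{-4} = 1/625.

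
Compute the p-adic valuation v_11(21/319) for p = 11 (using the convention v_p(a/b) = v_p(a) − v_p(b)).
v_11(21/319) = -1

Factor powers of 11 from the numerator and denominator of the reduced fraction: 21 = 11^0 · 21 and 319 = 11^1 · 29. Apply v_p(a/b) = v_p(a) − v_p(b): v_11(21/319) = 0 − 1 = -1.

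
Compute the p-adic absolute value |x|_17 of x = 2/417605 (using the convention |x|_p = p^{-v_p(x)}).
|2/417605|_17 = 83521

Step 1 — compute v_17(x) by factoring powers of 17 out of the numerator and denominator: v_17(2/417605) = -4. Step 2 — apply |x|_p = p^{-v_p(x)} = 17^{4} = 83521.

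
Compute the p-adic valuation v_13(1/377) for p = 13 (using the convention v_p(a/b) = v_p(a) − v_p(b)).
v_13(1/377) = -1

Factor powers of 13 from the numerator and denominator of the reduced fraction: 1 = 13^0 · 1 and 377 = 13^1 · 29. Apply v_p(a/b) = v_p(a) − v_p(b): v_13(1/377) = 0 − 1 = -1.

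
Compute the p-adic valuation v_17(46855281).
v_17(46855281) = 5

v_17(n) is the largest exponent k such that 17^k divides n. Factor out: 46855281 = 17^5 · 33. (Sign doesn't affect v_p.) So v_17(46855281) = 5.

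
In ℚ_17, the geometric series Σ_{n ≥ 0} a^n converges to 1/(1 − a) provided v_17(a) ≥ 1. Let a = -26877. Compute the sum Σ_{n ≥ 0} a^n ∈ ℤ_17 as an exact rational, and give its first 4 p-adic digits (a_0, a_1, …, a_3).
Σ a^n = 1/(1 − a) = 1/26878;  first 4 digits = (1, 0, 9, 11)

v_17(a) = 2 ≥ 1, so the series converges in ℤ_17 to 1/(1 − a) = 1/(1 − (-26877)) = 1/26878. Expand this rational in ℤ_17: compute digits iteratively via d_i = x_i mod 17, x_{i+1} = (x_i − d_i)/17. The first 4 digits are (1, 0, 9, 11).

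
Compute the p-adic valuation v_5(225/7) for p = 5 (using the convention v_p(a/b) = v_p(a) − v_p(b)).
v_5(225/7) = 2

Factor powers of 5 from the numerator and denominator of the reduced fraction: 225 = 5^2 · 9 and 7 = 5^0 · 7. Apply v_p(a/b) = v_p(a) − v_p(b): v_5(225/7) = 2 − 0 = 2.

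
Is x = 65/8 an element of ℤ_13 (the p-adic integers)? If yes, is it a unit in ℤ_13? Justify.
x ∈ ℤ_13 but not a unit; v_13(x) = 1 > 0

ℤ_13 = {x ∈ ℚ_13 : v_13(x) ≥ 0} and ℤ_13^× = {x ∈ ℤ_13 : v_13(x) = 0}. Here v_13(65/8) = v_13(num) − v_13(den) = 1; compare against these criteria.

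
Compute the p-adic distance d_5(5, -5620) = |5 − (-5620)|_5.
d_5(5, -5620) = 1/625

Step 1 — x − y = 5 − (-5620) = 5625. Step 2 — v_5(5625) = 4 (factor: 5625 = (5^4 · 9); the sign does not affect v_p). Step 3 — |x − y|_5 = 5^{-4} = 1/625.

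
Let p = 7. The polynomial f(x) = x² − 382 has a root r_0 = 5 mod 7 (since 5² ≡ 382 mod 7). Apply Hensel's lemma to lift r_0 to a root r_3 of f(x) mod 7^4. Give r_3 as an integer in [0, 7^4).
r_3 = 2329 (mod 2401)

Hensel's recurrence: r_{i+1} = r_i − f(r_i)·(f′(r_i))^{-1} mod 7^{i+2}, with f′(x) = 2x. Iterate:
  r_0 = 5 (mod 7)
  r_1 = 26 (mod 49)
  r_2 = 271 (mod 343)
  r_3 = 2329 (mod 2401)
Final: r_3 = 2329, and one checks f(r_3) ≡ 0 mod 7^4.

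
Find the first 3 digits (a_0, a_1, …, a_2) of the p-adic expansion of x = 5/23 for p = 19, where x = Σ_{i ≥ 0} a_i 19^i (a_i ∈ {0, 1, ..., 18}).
(a_0, …, a_2) = (6, 3, 18)

v_19(5/23) = 0 (numerator and denominator both coprime to 19), so x ∈ ℤ_19^×. Compute digits iteratively via a_i = x_i mod 19, x_{i+1} = (x_i − a_i)/19, with x_0 = x:
  x_0 = 5/23;  a_0 = 6;  x_1 = (x_0 − 6)/19 = -7/23
  x_1 = -7/23;  a_1 = 3;  x_2 = (x_1 − 3)/19 = -4/23
  x_2 = -4/23;  a_2 = 18;  x_3 = (x_2 − 18)/19 = -22/23
Digits: (6, 3, 18).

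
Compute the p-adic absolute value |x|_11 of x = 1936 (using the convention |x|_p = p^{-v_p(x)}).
|1936|_11 = 1/121

Step 1 — compute v_11(x) by factoring powers of 11 out of the numerator and denominator: v_11(1936) = 2. Step 2 — apply |x|_p = p^{-v_p(x)} = 11^{-2} = 1/121.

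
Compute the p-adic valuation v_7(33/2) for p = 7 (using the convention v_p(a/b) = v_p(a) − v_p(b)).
v_7(33/2) = 0

Factor powers of 7 from the numerator and denominator of the reduced fraction: 33 = 7^0 · 33 and 2 = 7^0 · 2. Apply v_p(a/b) = v_p(a) − v_p(b): v_7(33/2) = 0 − 0 = 0.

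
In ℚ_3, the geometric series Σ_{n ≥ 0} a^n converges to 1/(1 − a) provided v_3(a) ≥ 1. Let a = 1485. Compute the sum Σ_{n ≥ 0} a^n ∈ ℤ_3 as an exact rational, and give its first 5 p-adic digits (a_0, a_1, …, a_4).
Σ a^n = 1/(1 − a) = -1/1484;  first 5 digits = (1, 0, 0, 1, 0)

v_3(a) = 3 ≥ 1, so the series converges in ℤ_3 to 1/(1 − a) = 1/(1 − 1485) = -1/1484. Expand this rational in ℤ_3: compute digits iteratively via d_i = x_i mod 3, x_{i+1} = (x_i − d_i)/3. The first 5 digits are (1, 0, 0, 1, 0).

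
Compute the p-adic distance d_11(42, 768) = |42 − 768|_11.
d_11(42, 768) = 1/121

Step 1 — x − y = 42 − 768 = -726. Step 2 — v_11(-726) = 2 (factor: -726 = −(11^2 · 6); the sign does not affect v_p). Step 3 — |x − y|_11 = 11^{-2} = 1/121.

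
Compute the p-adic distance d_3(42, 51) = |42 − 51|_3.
d_3(42, 51) = 1/9

Step 1 — x − y = 42 − 51 = -9. Step 2 — v_3(-9) = 2 (factor: -9 = −(3^2 · 1); the sign does not affect v_p). Step 3 — |x − y|_3 = 3^{-2} = 1/9.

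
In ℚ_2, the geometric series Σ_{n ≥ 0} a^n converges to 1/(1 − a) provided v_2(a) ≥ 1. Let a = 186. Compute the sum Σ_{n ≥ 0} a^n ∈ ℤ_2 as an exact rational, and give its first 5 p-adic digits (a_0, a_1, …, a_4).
Σ a^n = 1/(1 − a) = -1/185;  first 5 digits = (1, 1, 1, 0, 1)

v_2(a) = 1 ≥ 1, so the series converges in ℤ_2 to 1/(1 − a) = 1/(1 − 186) = -1/185. Expand this rational in ℤ_2: compute digits iteratively via d_i = x_i mod 2, x_{i+1} = (x_i − d_i)/2. The first 5 digits are (1, 1, 1, 0, 1).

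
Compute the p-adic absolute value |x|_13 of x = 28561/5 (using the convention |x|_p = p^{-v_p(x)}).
|28561/5|_13 = 1/28561

Step 1 — compute v_13(x) by factoring powers of 13 out of the numerator and denominator: v_13(28561/5) = 4. Step 2 — apply |x|_p = p^{-v_p(x)} = 13^{-4} = 1/28561.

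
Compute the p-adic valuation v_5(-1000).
v_5(-1000) = 3

v_5(n) is the largest exponent k such that 5^k divides n. Factor out: -1000 = -5^3 · 8. (Sign doesn't affect v_p.) So v_5(-1000) = 3.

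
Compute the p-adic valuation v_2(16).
v_2(16) = 4

v_2(n) is the largest exponent k such that 2^k divides n. Factor out: 16 = 2^4 · 1. (Sign doesn't affect v_p.) So v_2(16) = 4.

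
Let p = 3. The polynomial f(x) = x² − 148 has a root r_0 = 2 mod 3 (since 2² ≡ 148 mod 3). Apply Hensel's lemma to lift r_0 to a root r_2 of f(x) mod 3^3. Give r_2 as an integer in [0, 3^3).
r_2 = 11 (mod 27)

Hensel's recurrence: r_{i+1} = r_i − f(r_i)·(f′(r_i))^{-1} mod 3^{i+2}, with f′(x) = 2x. Iterate:
  r_0 = 2 (mod 3)
  r_1 = 2 (mod 9)
  r_2 = 11 (mod 27)
Final: r_2 = 11, and one checks f(r_2) ≡ 0 mod 3^3.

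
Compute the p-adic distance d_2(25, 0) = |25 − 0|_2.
d_2(25, 0) = 1

Step 1 — x − y = 25 − 0 = 25. Step 2 — v_2(25) = 0 (factor: 25 = (2^0 · 25); the sign does not affect v_p). Step 3 — |x − y|_2 = 2^{0} = 1.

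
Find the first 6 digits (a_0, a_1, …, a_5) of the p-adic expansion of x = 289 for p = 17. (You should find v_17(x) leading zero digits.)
(a_0, …, a_5) = (0, 0, 1, 0, 0, 0)

v_17(289) = 2, so a_0 = ... = a_1 = 0. Factor out: x = 17^2 · u with u = 1 a unit in ℤ_17. Expand u iteratively via a_{v+i} = u_i mod 17, u_{i+1} = (u_i − a_{v+i})/17:
  u_0 = 1;  a_2 = 1;  u_1 = (u_0 − 1)/17 = 0
  u_1 = 0;  a_3 = 0;  u_2 = (u_1 − 0)/17 = 0
  u_2 = 0;  a_4 = 0;  u_3 = (u_2 − 0)/17 = 0
  u_3 = 0;  a_5 = 0;  u_4 = (u_3 − 0)/17 = 0
Digits: (0, 0, 1, 0, 0, 0).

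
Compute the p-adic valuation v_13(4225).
v_13(4225) = 2

v_13(n) is the largest exponent k such that 13^k divides n. Factor out: 4225 = 13^2 · 25. (Sign doesn't affect v_p.) So v_13(4225) = 2.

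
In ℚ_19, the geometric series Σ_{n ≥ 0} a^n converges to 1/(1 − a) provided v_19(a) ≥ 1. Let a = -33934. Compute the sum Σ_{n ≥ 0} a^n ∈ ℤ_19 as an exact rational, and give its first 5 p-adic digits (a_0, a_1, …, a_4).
Σ a^n = 1/(1 − a) = 1/33935;  first 5 digits = (1, 0, 1, 14, 0)

v_19(a) = 2 ≥ 1, so the series converges in ℤ_19 to 1/(1 − a) = 1/(1 − (-33934)) = 1/33935. Expand this rational in ℤ_19: compute digits iteratively via d_i = x_i mod 19, x_{i+1} = (x_i − d_i)/19. The first 5 digits are (1, 0, 1, 14, 0).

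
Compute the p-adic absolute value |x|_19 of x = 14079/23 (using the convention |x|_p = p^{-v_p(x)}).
|14079/23|_19 = 1/361

Step 1 — compute v_19(x) by factoring powers of 19 out of the numerator and denominator: v_19(14079/23) = 2. Step 2 — apply |x|_p = p^{-v_p(x)} = 19^{-2} = 1/361.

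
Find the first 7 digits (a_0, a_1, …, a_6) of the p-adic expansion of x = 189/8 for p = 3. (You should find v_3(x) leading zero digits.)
(a_0, …, a_6) = (0, 0, 0, 2, 0, 1, 0)

v_3(189/8) = 3, so a_0 = ... = a_2 = 0. Factor out: x = 3^3 · u with u = 7/8 a unit in ℤ_3. Expand u iteratively via a_{v+i} = u_i mod 3, u_{i+1} = (u_i − a_{v+i})/3:
  u_0 = 7/8;  a_3 = 2;  u_1 = (u_0 − 2)/3 = -3/8
  u_1 = -3/8;  a_4 = 0;  u_2 = (u_1 − 0)/3 = -1/8
  u_2 = -1/8;  a_5 = 1;  u_3 = (u_2 − 1)/3 = -3/8
  u_3 = -3/8;  a_6 = 0;  u_4 = (u_3 − 0)/3 = -1/8
Digits: (0, 0, 0, 2, 0, 1, 0).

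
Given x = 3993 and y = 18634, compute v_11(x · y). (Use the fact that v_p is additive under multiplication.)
v_11(74405562) = 6

v_p(x) = 3 (factor: 3993 = 11^3 · 3); v_p(y) = 3 (factor: 18634 = 11^3 · 14). Additivity: v_p(xy) = v_p(x) + v_p(y) = 3 + 3 = 6. (Direct check: xy = 74405562 = 11^6 · (42).)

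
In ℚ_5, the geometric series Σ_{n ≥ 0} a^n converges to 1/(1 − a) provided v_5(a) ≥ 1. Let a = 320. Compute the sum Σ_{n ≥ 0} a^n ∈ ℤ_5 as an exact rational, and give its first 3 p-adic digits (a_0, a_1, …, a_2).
Σ a^n = 1/(1 − a) = -1/319;  first 3 digits = (1, 4, 3)

v_5(a) = 1 ≥ 1, so the series converges in ℤ_5 to 1/(1 − a) = 1/(1 − 320) = -1/319. Expand this rational in ℤ_5: compute digits iteratively via d_i = x_i mod 5, x_{i+1} = (x_i − d_i)/5. The first 3 digits are (1, 4, 3).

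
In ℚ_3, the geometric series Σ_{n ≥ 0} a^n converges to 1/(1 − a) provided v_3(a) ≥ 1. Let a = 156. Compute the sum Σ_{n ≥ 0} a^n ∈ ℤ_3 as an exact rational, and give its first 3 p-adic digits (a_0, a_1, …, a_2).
Σ a^n = 1/(1 − a) = -1/155;  first 3 digits = (1, 1, 0)

v_3(a) = 1 ≥ 1, so the series converges in ℤ_3 to 1/(1 − a) = 1/(1 − 156) = -1/155. Expand this rational in ℤ_3: compute digits iteratively via d_i = x_i mod 3, x_{i+1} = (x_i − d_i)/3. The first 3 digits are (1, 1, 0).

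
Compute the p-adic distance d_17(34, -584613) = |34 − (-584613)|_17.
d_17(34, -584613) = 1/83521

Step 1 — x − y = 34 − (-584613) = 584647. Step 2 — v_17(584647) = 4 (factor: 584647 = (17^4 · 7); the sign does not affect v_p). Step 3 — |x − y|_17 = 17^{-4} = 1/83521.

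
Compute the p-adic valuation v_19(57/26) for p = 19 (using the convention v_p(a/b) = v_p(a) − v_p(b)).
v_19(57/26) = 1

Factor powers of 19 from the numerator and denominator of the reduced fraction: 57 = 19^1 · 3 and 26 = 19^0 · 26. Apply v_p(a/b) = v_p(a) − v_p(b): v_19(57/26) = 1 − 0 = 1.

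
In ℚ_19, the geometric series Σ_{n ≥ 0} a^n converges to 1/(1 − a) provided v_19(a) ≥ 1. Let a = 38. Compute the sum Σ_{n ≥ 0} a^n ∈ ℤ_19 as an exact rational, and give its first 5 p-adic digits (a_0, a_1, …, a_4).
Σ a^n = 1/(1 − a) = -1/37;  first 5 digits = (1, 2, 4, 8, 16)

v_19(a) = 1 ≥ 1, so the series converges in ℤ_19 to 1/(1 − a) = 1/(1 − 38) = -1/37. Expand this rational in ℤ_19: compute digits iteratively via d_i = x_i mod 19, x_{i+1} = (x_i − d_i)/19. The first 5 digits are (1, 2, 4, 8, 16).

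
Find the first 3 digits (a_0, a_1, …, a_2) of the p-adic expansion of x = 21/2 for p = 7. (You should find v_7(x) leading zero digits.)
(a_0, …, a_2) = (0, 5, 3)

v_7(21/2) = 1, so a_0 = ... = a_0 = 0. Factor out: x = 7^1 · u with u = 3/2 a unit in ℤ_7. Expand u iteratively via a_{v+i} = u_i mod 7, u_{i+1} = (u_i − a_{v+i})/7:
  u_0 = 3/2;  a_1 = 5;  u_1 = (u_0 − 5)/7 = -1/2
  u_1 = -1/2;  a_2 = 3;  u_2 = (u_1 − 3)/7 = -1/2
Digits: (0, 5, 3).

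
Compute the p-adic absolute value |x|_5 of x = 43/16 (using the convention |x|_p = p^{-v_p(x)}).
|43/16|_5 = 1

Step 1 — compute v_5(x) by factoring powers of 5 out of the numerator and denominator: v_5(43/16) = 0. Step 2 — apply |x|_p = p^{-v_p(x)} = 5^{0} = 1.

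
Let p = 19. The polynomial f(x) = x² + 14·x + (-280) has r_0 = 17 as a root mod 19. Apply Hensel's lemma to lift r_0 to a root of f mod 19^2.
r_1 = 245 (mod 361)

Hensel: r_{i+1} = r_i − f(r_i)·(f′(r_i))^{-1} mod 19^{i+2}, f′(x) = 2x + 14. Iterate:
  r_0 = 17 (mod 19)
  r_1 = 245 (mod 361)
Final: r = 245 satisfies f(r) ≡ 0 mod 19^2.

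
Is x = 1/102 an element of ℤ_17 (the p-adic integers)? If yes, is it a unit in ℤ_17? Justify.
x ∉ ℤ_17 (v_17(x) = -1 < 0)

ℤ_17 = {x ∈ ℚ_17 : v_17(x) ≥ 0} and ℤ_17^× = {x ∈ ℤ_17 : v_17(x) = 0}. Here v_17(1/102) = v_17(num) − v_17(den) = -1; compare against these criteria.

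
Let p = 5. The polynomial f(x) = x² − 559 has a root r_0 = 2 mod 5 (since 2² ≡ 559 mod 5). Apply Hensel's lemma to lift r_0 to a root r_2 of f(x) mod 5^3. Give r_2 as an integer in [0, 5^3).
r_2 = 72 (mod 125)

Hensel's recurrence: r_{i+1} = r_i − f(r_i)·(f′(r_i))^{-1} mod 5^{i+2}, with f′(x) = 2x. Iterate:
  r_0 = 2 (mod 5)
  r_1 = 22 (mod 25)
  r_2 = 72 (mod 125)
Final: r_2 = 72, and one checks f(r_2) ≡ 0 mod 5^3.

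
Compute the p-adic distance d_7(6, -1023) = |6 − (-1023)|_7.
d_7(6, -1023) = 1/343

Step 1 — x − y = 6 − (-1023) = 1029. Step 2 — v_7(1029) = 3 (factor: 1029 = (7^3 · 3); the sign does not affect v_p). Step 3 — |x − y|_7 = 7^{-3} = 1/343.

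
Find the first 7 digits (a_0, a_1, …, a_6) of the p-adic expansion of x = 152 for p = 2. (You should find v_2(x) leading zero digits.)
(a_0, …, a_6) = (0, 0, 0, 1, 1, 0, 0)

v_2(152) = 3, so a_0 = ... = a_2 = 0. Factor out: x = 2^3 · u with u = 19 a unit in ℤ_2. Expand u iteratively via a_{v+i} = u_i mod 2, u_{i+1} = (u_i − a_{v+i})/2:
  u_0 = 19;  a_3 = 1;  u_1 = (u_0 − 1)/2 = 9
  u_1 = 9;  a_4 = 1;  u_2 = (u_1 − 1)/2 = 4
  u_2 = 4;  a_5 = 0;  u_3 = (u_2 − 0)/2 = 2
  u_3 = 2;  a_6 = 0;  u_4 = (u_3 − 0)/2 = 1
Digits: (0, 0, 0, 1, 1, 0, 0).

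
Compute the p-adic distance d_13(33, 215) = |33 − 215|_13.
d_13(33, 215) = 1/13

Step 1 — x − y = 33 − 215 = -182. Step 2 — v_13(-182) = 1 (factor: -182 = −(13^1 · 14); the sign does not affect v_p). Step 3 — |x − y|_13 = 13^{-1} = 1/13.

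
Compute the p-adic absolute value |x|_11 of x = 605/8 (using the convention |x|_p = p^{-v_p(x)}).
|605/8|_11 = 1/121

Step 1 — compute v_11(x) by factoring powers of 11 out of the numerator and denominator: v_11(605/8) = 2. Step 2 — apply |x|_p = p^{-v_p(x)} = 11^{-2} = 1/121.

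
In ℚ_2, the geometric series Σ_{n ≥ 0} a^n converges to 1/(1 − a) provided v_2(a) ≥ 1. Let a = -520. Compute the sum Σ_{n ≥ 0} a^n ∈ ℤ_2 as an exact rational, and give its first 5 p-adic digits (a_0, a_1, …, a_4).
Σ a^n = 1/(1 − a) = 1/521;  first 5 digits = (1, 0, 0, 1, 1)

v_2(a) = 3 ≥ 1, so the series converges in ℤ_2 to 1/(1 − a) = 1/(1 − (-520)) = 1/521. Expand this rational in ℤ_2: compute digits iteratively via d_i = x_i mod 2, x_{i+1} = (x_i − d_i)/2. The first 5 digits are (1, 0, 0, 1, 1).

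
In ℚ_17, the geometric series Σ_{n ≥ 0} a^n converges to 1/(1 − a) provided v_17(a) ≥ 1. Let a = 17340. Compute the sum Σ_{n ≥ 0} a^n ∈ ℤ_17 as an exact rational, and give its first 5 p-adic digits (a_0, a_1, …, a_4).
Σ a^n = 1/(1 − a) = -1/17339;  first 5 digits = (1, 0, 9, 3, 13)

v_17(a) = 2 ≥ 1, so the series converges in ℤ_17 to 1/(1 − a) = 1/(1 − 17340) = -1/17339. Expand this rational in ℤ_17: compute digits iteratively via d_i = x_i mod 17, x_{i+1} = (x_i − d_i)/17. The first 5 digits are (1, 0, 9, 3, 13).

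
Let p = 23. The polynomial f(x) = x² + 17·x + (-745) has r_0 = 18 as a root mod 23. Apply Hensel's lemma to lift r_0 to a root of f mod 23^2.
r_1 = 110 (mod 529)

Hensel: r_{i+1} = r_i − f(r_i)·(f′(r_i))^{-1} mod 23^{i+2}, f′(x) = 2x + 17. Iterate:
  r_0 = 18 (mod 23)
  r_1 = 110 (mod 529)
Final: r = 110 satisfies f(r) ≡ 0 mod 23^2.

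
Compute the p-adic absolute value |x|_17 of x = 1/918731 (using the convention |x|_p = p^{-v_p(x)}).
|1/918731|_17 = 83521

Step 1 — compute v_17(x) by factoring powers of 17 out of the numerator and denominator: v_17(1/918731) = -4. Step 2 — apply |x|_p = p^{-v_p(x)} = 17^{4} = 83521.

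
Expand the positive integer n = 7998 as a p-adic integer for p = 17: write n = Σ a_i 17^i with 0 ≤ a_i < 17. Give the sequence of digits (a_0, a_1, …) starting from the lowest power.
(a_0, a_1, …) = (8, 11, 10, 1)

Repeated division by 17 gives the digits low-to-high: 7998 = 8 + 11·17^1 + 10·17^2 + 1·17^3. Digit sequence: (8, 11, 10, 1).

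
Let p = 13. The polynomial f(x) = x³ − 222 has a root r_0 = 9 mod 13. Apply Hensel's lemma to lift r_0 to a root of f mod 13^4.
r_3 = 20458 (mod 28561)

Hensel: r_{i+1} = r_i − f(r_i)/f′(r_i) mod 13^{i+2}, where f′(x) = 3x². Iterate:
  r_0 = 9 (mod 13)
  r_1 = 9 (mod 169)
  r_2 = 685 (mod 2197)
  r_3 = 20458 (mod 28561)
Final: r = 20458 with f(r) ≡ 0 mod 13^4.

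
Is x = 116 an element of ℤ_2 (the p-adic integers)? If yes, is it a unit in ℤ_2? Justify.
x ∈ ℤ_2 but not a unit; v_2(x) = 2 > 0

ℤ_2 = {x ∈ ℚ_2 : v_2(x) ≥ 0} and ℤ_2^× = {x ∈ ℤ_2 : v_2(x) = 0}. Here v_2(116) = v_2(num) − v_2(den) = 2; compare against these criteria.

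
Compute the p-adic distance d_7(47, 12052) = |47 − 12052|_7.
d_7(47, 12052) = 1/2401

Step 1 — x − y = 47 − 12052 = -12005. Step 2 — v_7(-12005) = 4 (factor: -12005 = −(7^4 · 5); the sign does not affect v_p). Step 3 — |x − y|_7 = 7^{-4} = 1/2401.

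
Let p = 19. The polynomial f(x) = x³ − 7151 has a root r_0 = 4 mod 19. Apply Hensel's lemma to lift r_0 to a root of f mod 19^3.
r_2 = 1182 (mod 6859)

Hensel: r_{i+1} = r_i − f(r_i)/f′(r_i) mod 19^{i+2}, where f′(x) = 3x². Iterate:
  r_0 = 4 (mod 19)
  r_1 = 99 (mod 361)
  r_2 = 1182 (mod 6859)
Final: r = 1182 with f(r) ≡ 0 mod 19^3.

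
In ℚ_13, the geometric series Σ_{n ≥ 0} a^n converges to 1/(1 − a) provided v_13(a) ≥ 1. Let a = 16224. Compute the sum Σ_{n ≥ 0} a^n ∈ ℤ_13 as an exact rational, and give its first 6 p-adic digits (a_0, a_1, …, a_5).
Σ a^n = 1/(1 − a) = -1/16223;  first 6 digits = (1, 0, 5, 7, 12, 6)

v_13(a) = 2 ≥ 1, so the series converges in ℤ_13 to 1/(1 − a) = 1/(1 − 16224) = -1/16223. Expand this rational in ℤ_13: compute digits iteratively via d_i = x_i mod 13, x_{i+1} = (x_i − d_i)/13. The first 6 digits are (1, 0, 5, 7, 12, 6).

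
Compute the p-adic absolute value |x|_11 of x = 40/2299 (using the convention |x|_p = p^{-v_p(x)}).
|40/2299|_11 = 121

Step 1 — compute v_11(x) by factoring powers of 11 out of the numerator and denominator: v_11(40/2299) = -2. Step 2 — apply |x|_p = p^{-v_p(x)} = 11^{2} = 121.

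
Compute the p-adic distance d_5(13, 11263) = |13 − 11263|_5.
d_5(13, 11263) = 1/625

Step 1 — x − y = 13 − 11263 = -11250. Step 2 — v_5(-11250) = 4 (factor: -11250 = −(5^4 · 18); the sign does not affect v_p). Step 3 — |x − y|_5 = 5^{-4} = 1/625.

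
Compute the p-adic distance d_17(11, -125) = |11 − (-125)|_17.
d_17(11, -125) = 1/17

Step 1 — x − y = 11 − (-125) = 136. Step 2 — v_17(136) = 1 (factor: 136 = (17^1 · 8); the sign does not affect v_p). Step 3 — |x − y|_17 = 17^{-1} = 1/17.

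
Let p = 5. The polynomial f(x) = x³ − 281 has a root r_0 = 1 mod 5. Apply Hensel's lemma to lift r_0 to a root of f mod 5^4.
r_3 = 411 (mod 625)

Hensel: r_{i+1} = r_i − f(r_i)/f′(r_i) mod 5^{i+2}, where f′(x) = 3x². Iterate:
  r_0 = 1 (mod 5)
  r_1 = 11 (mod 25)
  r_2 = 36 (mod 125)
  r_3 = 411 (mod 625)
Final: r = 411 with f(r) ≡ 0 mod 5^4.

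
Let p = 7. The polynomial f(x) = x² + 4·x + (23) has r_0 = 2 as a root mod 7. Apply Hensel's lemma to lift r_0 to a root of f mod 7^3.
r_2 = 16 (mod 343)

Hensel: r_{i+1} = r_i − f(r_i)·(f′(r_i))^{-1} mod 7^{i+2}, f′(x) = 2x + 4. Iterate:
  r_0 = 2 (mod 7)
  r_1 = 16 (mod 49)
  r_2 = 16 (mod 343)
Final: r = 16 satisfies f(r) ≡ 0 mod 7^3.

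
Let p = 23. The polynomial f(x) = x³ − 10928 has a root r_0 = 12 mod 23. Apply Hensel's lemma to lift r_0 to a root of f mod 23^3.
r_2 = 1346 (mod 12167)

Hensel: r_{i+1} = r_i − f(r_i)/f′(r_i) mod 23^{i+2}, where f′(x) = 3x². Iterate:
  r_0 = 12 (mod 23)
  r_1 = 288 (mod 529)
  r_2 = 1346 (mod 12167)
Final: r = 1346 with f(r) ≡ 0 mod 23^3.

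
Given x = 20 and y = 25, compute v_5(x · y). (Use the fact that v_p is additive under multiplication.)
v_5(500) = 3

v_p(x) = 1 (factor: 20 = 5^1 · 4); v_p(y) = 2 (factor: 25 = 5^2 · 1). Additivity: v_p(xy) = v_p(x) + v_p(y) = 1 + 2 = 3. (Direct check: xy = 500 = 5^3 · (4).)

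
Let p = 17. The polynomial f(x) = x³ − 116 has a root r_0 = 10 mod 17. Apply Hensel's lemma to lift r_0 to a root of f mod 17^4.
r_3 = 7575 (mod 83521)

Hensel: r_{i+1} = r_i − f(r_i)/f′(r_i) mod 17^{i+2}, where f′(x) = 3x². Iterate:
  r_0 = 10 (mod 17)
  r_1 = 61 (mod 289)
  r_2 = 2662 (mod 4913)
  r_3 = 7575 (mod 83521)
Final: r = 7575 with f(r) ≡ 0 mod 17^4.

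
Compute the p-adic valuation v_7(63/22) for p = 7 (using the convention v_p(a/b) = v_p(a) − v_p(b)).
v_7(63/22) = 1

Factor powers of 7 from the numerator and denominator of the reduced fraction: 63 = 7^1 · 9 and 22 = 7^0 · 22. Apply v_p(a/b) = v_p(a) − v_p(b): v_7(63/22) = 1 − 0 = 1.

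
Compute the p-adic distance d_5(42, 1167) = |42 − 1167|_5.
d_5(42, 1167) = 1/125

Step 1 — x − y = 42 − 1167 = -1125. Step 2 — v_5(-1125) = 3 (factor: -1125 = −(5^3 · 9); the sign does not affect v_p). Step 3 — |x − y|_5 = 5^{-3} = 1/125.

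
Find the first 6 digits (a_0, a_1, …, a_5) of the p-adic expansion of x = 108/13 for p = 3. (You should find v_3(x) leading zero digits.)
(a_0, …, a_5) = (0, 0, 0, 1, 0, 2)

v_3(108/13) = 3, so a_0 = ... = a_2 = 0. Factor out: x = 3^3 · u with u = 4/13 a unit in ℤ_3. Expand u iteratively via a_{v+i} = u_i mod 3, u_{i+1} = (u_i − a_{v+i})/3:
  u_0 = 4/13;  a_3 = 1;  u_1 = (u_0 − 1)/3 = -3/13
  u_1 = -3/13;  a_4 = 0;  u_2 = (u_1 − 0)/3 = -1/13
  u_2 = -1/13;  a_5 = 2;  u_3 = (u_2 − 2)/3 = -9/13
Digits: (0, 0, 0, 1, 0, 2).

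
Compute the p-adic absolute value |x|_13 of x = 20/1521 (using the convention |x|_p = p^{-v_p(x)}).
|20/1521|_13 = 169

Step 1 — compute v_13(x) by factoring powers of 13 out of the numerator and denominator: v_13(20/1521) = -2. Step 2 — apply |x|_p = p^{-v_p(x)} = 13^{2} = 169.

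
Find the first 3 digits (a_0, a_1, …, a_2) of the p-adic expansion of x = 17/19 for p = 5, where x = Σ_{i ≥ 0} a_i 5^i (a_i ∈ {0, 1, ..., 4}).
(a_0, …, a_2) = (3, 3, 3)

v_5(17/19) = 0 (numerator and denominator both coprime to 5), so x ∈ ℤ_5^×. Compute digits iteratively via a_i = x_i mod 5, x_{i+1} = (x_i − a_i)/5, with x_0 = x:
  x_0 = 17/19;  a_0 = 3;  x_1 = (x_0 − 3)/5 = -8/19
  x_1 = -8/19;  a_1 = 3;  x_2 = (x_1 − 3)/5 = -13/19
  x_2 = -13/19;  a_2 = 3;  x_3 = (x_2 − 3)/5 = -14/19
Digits: (3, 3, 3).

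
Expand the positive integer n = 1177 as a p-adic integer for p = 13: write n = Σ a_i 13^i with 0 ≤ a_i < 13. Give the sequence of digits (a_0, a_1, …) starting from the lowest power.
(a_0, a_1, …) = (7, 12, 6)

Repeated division by 13 gives the digits low-to-high: 1177 = 7 + 12·13^1 + 6·13^2. Digit sequence: (7, 12, 6).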